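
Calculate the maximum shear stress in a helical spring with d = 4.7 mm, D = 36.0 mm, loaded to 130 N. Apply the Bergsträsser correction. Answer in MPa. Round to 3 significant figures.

Spring index C = D/d = 36.0/4.7 = 7.6596
K_B = (4C+2)/(4C−3) = 32.638/27.638 = 1.1809
τ₀ = 8FD/(πd³) = 8·130·36.0/(π·4.7³) = 37440/326.17 = 114.79 MPa
τ_max = K·τ₀ = 1.1809 × 114.79 = 135.55 MPa

136 MPa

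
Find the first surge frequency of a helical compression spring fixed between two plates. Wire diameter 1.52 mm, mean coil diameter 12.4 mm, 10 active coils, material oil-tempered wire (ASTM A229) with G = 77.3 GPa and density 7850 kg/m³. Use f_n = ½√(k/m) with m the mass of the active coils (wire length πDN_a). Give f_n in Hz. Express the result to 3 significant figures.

k = Gd⁴/(8D³N_a) = (77.3×10³)(1.52⁴)/(8·12.4³·10) = 2.7052 N/mm = 2705.2 N/m
Wire length L = πDN_a = π·12.4·10 = 389.56 mm
m = ρ·(πd²/4)·L = 7850 × 1.8146×10⁻⁶ m² × 0.38956 m = 0.005549 kg
f_n = ½√(k/m) = 0.5·√(2705.2/0.005549) = 0.5·√(4.8751e+05) = 349.11 Hz

349 Hz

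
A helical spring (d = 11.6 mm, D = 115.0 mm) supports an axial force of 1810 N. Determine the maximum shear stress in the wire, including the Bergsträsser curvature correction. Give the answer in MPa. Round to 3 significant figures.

Spring index C = D/d = 115.0/11.6 = 9.9138
K_B = (4C+2)/(4C−3) = 41.655/36.655 = 1.1364
τ₀ = 8FD/(πd³) = 8·1810·115.0/(π·11.6³) = 1.6652e+06/4903.7 = 339.58 MPa
τ_max = K·τ₀ = 1.1364 × 339.58 = 385.9 MPa

386 MPa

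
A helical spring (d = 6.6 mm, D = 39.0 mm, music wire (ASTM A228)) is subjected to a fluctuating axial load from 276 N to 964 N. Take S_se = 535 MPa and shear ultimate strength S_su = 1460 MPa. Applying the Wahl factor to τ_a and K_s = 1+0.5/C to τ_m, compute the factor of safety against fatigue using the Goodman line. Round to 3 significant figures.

2.28

C = D/d = 39.0/6.6 = 5.9091; K_W = (4C−1)/(4C−4)+0.615/C = 1.2569; K_s = 1+0.5/C = 1.0846
F_a = (F_max−F_min)/2 = 344 N; F_m = (F_max+F_min)/2 = 620 N
τ_a = K_W·8F_aD/(πd³) = 1.2569 × 118.83 = 149.35 MPa
τ_m = K_s·8F_mD/(πd³) = 1.0846 × 214.17 = 232.3 MPa
Goodman: 1/n_f = τ_a/S_se + τ_m/S_su = 149.35/535 + 232.3/1460 = 0.27917 + 0.15911 = 0.43827
n_f = 1/0.43827 = 2.282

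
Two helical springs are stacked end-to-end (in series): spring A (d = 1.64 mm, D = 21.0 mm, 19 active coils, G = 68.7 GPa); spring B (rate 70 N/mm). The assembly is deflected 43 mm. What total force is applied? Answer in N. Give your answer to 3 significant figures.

k_A = Gd⁴/(8D³N_a) = (68.7×10³)(1.64⁴)/(8·21.0³·19) = 0.35305 N/mm
Series: 1/k_eq = 1/0.35305 + 1/70 = 2.8468; k_eq = 0.35127 N/mm
F = k_eq·δ = 0.35127·43 = 15.105 N

15.1 N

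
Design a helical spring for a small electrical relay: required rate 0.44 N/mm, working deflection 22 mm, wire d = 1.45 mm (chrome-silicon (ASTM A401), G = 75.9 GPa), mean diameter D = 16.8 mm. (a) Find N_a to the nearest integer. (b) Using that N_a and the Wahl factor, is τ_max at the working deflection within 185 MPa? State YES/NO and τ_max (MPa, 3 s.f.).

(a) 20 coils; (b) YES, τ_max = 153 MPa

N_a = Gd⁴/(8D³k) = (75.9×10³)(1.45⁴)/(8·16.8³·0.44) = 20.1 → N_a = 20
Actual rate k = Gd⁴/(8D³·20) = 0.44225 N/mm
Working load F = kδ = 0.44225·22 = 9.7295 N
C = 16.8/1.45 = 11.5862; K_W = (4C−1)/(4C−4)+0.615/C = 1.1239
τ_max = K_W·8FD/(πd³) = 1.1239·136.53 = 153.45 MPa
τ_max ≤ 185 MPa → acceptable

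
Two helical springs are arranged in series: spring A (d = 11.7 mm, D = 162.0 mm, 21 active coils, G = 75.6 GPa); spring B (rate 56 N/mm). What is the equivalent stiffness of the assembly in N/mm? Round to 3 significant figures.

k_A = Gd⁴/(8D³N_a) = (75.6×10³)(11.7⁴)/(8·162.0³·21) = 1.9834 N/mm
Series: 1/k_eq = 1/1.9834 + 1/56 = 0.52204; k_eq = 1.9156 N/mm

1.92 N/mm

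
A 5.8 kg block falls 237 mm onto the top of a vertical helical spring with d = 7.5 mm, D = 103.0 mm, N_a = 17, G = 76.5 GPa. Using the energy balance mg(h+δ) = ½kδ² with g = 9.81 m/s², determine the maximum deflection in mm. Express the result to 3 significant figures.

168 mm

k = Gd⁴/(8D³N_a) = (76.5×10³)(7.5⁴)/(8·103.0³·17) = 1.6288 N/mm
W = mg = 5.8 × 9.81 = 56.898 N
½kδ² − Wδ − Wh = 0 → δ = (W + √(W² + 2kWh))/k
δ = (56.898 + √(3237.4 + 43927))/1.6288 = (56.898 + 217.17)/1.6288 = 168.27 mm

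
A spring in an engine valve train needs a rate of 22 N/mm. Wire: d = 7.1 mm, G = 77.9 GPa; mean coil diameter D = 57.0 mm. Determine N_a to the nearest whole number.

N_a = Gd⁴/(8D³k) = (77.9×10³ × 7.1⁴)/(8 × 57.0³ × 22)
    = 1.97957e+08 / 3.2594e+07 = 6.073 → 6 coils

6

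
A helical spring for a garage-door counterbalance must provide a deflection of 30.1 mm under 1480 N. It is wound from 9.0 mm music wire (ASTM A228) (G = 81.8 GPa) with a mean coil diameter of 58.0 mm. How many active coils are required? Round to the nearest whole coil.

7

Required rate k = F/δ = 1480/30.1 = 49.169 N/mm
N_a = Gd⁴/(8D³k) = (81.8×10³ × 9.0⁴)/(8 × 58.0³ × 49.169)
    = 5.3669e+08 / 7.67484e+07 = 6.993 → 7 coils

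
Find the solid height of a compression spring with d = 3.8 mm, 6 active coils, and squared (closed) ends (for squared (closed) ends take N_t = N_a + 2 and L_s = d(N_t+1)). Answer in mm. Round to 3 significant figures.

squared (closed) ends: N_t = N_a + 2 = 6 + 2 = 8
L_s = d·(N_t+1) = 3.8 × 9 = 34.2 mm

34.2 mm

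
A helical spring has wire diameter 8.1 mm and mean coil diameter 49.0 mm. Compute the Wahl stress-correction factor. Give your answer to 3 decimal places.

1.250

C = D/d = 49.0/8.1 = 6.0494
K_W = (4C−1)/(4C−4) + 0.615/C = 23.198/20.198 + 0.1017 = 1.2502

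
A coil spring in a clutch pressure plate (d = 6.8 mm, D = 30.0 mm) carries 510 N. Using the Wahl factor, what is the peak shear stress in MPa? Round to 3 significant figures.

168 MPa

Spring index C = D/d = 30.0/6.8 = 4.4118
K_W = (4C−1)/(4C−4) + 0.615/C = 16.647/13.647 + 0.1394 = 1.3592
τ₀ = 8FD/(πd³) = 8·510·30.0/(π·6.8³) = 122400/987.82 = 123.91 MPa
τ_max = K·τ₀ = 1.3592 × 123.91 = 168.42 MPa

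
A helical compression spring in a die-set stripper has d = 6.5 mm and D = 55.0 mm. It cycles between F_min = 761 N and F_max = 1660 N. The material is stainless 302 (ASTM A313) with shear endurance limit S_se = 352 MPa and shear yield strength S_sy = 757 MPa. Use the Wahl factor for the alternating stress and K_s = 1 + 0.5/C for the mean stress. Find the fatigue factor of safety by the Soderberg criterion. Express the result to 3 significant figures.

0.614

C = D/d = 55.0/6.5 = 8.4615; K_W = (4C−1)/(4C−4)+0.615/C = 1.1732; K_s = 1+0.5/C = 1.0591
F_a = (F_max−F_min)/2 = 449.5 N; F_m = (F_max+F_min)/2 = 1210.5 N
τ_a = K_W·8F_aD/(πd³) = 1.1732 × 229.24 = 268.95 MPa
τ_m = K_s·8F_mD/(πd³) = 1.0591 × 617.34 = 653.82 MPa
Soderberg: 1/n_f = τ_a/S_se + τ_m/S_sy = 268.95/352 + 653.82/757 = 0.76405 + 0.86370 = 1.6278
n_f = 1/1.6278 = 0.6143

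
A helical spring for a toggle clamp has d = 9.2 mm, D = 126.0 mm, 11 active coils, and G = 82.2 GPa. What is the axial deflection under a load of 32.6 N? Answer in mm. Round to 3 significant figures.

9.75 mm

k = Gd⁴/(8D³N_a) = (82.2×10³)(9.2⁴)/(8·126.0³·11) = 3.3453 N/mm
δ = F/k = 32.6 / 3.3453 = 9.7452 mm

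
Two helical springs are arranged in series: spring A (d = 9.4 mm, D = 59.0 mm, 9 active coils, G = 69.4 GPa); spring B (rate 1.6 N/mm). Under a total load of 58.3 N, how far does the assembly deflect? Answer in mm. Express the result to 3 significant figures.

38.0 mm

k_A = Gd⁴/(8D³N_a) = (69.4×10³)(9.4⁴)/(8·59.0³·9) = 36.642 N/mm
Series: 1/k_eq = 1/36.642 + 1/1.6 = 0.65229; k_eq = 1.5331 N/mm
δ = F/k_eq = 58.3/1.5331 = 38.029 mm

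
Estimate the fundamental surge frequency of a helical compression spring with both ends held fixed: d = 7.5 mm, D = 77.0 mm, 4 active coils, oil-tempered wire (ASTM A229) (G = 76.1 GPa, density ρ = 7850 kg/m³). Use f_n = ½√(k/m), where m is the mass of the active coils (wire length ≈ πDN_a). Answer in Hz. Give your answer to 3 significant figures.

k = Gd⁴/(8D³N_a) = (76.1×10³)(7.5⁴)/(8·77.0³·4) = 16.482 N/mm = 16482 N/m
Wire length L = πDN_a = π·77.0·4 = 967.61 mm
m = ρ·(πd²/4)·L = 7850 × 44.179×10⁻⁶ m² × 0.96761 m = 0.33557 kg
f_n = ½√(k/m) = 0.5·√(16482/0.33557) = 0.5·√(49116) = 110.81 Hz

111 Hz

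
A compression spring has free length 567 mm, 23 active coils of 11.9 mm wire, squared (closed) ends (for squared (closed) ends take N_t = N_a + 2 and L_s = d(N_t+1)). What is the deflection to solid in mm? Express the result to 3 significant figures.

N_t = 25; L_s = 11.9·26 = 309.4 mm
δ_solid = L₀ − L_s = 567 − 309.4 = 257.6 mm

258 mm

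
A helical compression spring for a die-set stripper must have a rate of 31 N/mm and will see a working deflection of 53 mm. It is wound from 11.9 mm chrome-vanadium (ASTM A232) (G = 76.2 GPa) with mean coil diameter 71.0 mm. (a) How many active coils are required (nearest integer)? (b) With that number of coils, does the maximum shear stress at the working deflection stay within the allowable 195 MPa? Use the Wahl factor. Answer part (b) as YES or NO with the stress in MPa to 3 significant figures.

(a) 17 coils; (b) NO, τ_max = 224 MPa

N_a = Gd⁴/(8D³k) = (76.2×10³)(11.9⁴)/(8·71.0³·31) = 17.22 → N_a = 17
Actual rate k = Gd⁴/(8D³·17) = 31.393 N/mm
Working load F = kδ = 31.393·53 = 1663.8 N
C = 71.0/11.9 = 5.9664; K_W = (4C−1)/(4C−4)+0.615/C = 1.2541
τ_max = K_W·8FD/(πd³) = 1.2541·178.51 = 223.87 MPa
τ_max > 195 MPa → exceeds allowable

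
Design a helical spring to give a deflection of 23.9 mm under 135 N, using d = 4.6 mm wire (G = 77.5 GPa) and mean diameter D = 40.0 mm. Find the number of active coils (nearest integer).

Required rate k = F/δ = 135/23.9 = 5.6485 N/mm
N_a = Gd⁴/(8D³k) = (77.5×10³ × 4.6⁴)/(8 × 40.0³ × 5.6485)
    = 3.47003e+07 / 2.89205e+06 = 12 → 12 coils

12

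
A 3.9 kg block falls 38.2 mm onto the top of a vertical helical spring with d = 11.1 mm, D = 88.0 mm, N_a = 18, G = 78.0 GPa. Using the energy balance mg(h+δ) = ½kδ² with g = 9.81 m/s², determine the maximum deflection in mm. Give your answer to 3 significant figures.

19.1 mm

k = Gd⁴/(8D³N_a) = (78.0×10³)(11.1⁴)/(8·88.0³·18) = 12.066 N/mm
W = mg = 3.9 × 9.81 = 38.259 N
½kδ² − Wδ − Wh = 0 → δ = (W + √(W² + 2kWh))/k
δ = (38.259 + √(1463.8 + 35269.8))/12.066 = (38.259 + 191.66)/12.066 = 19.055 mm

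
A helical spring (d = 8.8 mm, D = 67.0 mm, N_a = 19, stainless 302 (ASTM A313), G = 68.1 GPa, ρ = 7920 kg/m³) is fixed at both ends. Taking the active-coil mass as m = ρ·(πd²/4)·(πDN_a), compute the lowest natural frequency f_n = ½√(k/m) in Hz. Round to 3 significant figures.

34.0 Hz

k = Gd⁴/(8D³N_a) = (68.1×10³)(8.8⁴)/(8·67.0³·19) = 8.9333 N/mm = 8933.3 N/m
Wire length L = πDN_a = π·67.0·19 = 3999.2 mm
m = ρ·(πd²/4)·L = 7920 × 60.821×10⁻⁶ m² × 3.9992 m = 1.9265 kg
f_n = ½√(k/m) = 0.5·√(8933.3/1.9265) = 0.5·√(4637.1) = 34.048 Hz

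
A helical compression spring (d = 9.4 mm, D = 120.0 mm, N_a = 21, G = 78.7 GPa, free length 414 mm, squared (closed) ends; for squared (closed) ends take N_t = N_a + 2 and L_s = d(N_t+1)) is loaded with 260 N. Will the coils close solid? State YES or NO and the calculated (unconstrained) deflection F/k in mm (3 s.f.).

k = Gd⁴/(8D³N_a) = (78.7×10³)(9.4⁴)/(8·120.0³·21) = 2.1166 N/mm
N_t = 23; L_s = 9.4·24 = 225.6 mm; δ_solid = L₀ − L_s = 414 − 225.6 = 188.4 mm
δ = F/k = 260/2.1166 = 122.84 mm
δ < δ_solid → spring does not go solid

NO, δ = 123 mm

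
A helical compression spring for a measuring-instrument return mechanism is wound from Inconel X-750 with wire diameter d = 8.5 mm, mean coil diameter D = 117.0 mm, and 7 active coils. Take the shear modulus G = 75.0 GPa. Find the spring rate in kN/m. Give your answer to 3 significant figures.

4.37 kN/m

k = Gd⁴/(8D³N_a) = (75.0×10³ × 8.5⁴) / (8 × 117.0³ × 7)
  = 3.91505e+08 / 8.96903e+07 = 4.3651 N/mm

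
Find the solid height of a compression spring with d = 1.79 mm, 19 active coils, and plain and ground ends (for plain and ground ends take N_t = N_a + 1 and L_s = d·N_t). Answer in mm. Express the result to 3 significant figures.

35.8 mm

plain and ground ends: N_t = N_a + 1 = 19 + 1 = 20
L_s = d·N_t = 1.79 × 20 = 35.8 mm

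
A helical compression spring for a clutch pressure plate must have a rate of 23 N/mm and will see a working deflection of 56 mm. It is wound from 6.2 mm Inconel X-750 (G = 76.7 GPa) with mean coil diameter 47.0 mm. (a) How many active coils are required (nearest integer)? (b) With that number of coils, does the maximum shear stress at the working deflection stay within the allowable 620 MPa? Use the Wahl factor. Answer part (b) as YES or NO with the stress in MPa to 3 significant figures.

(a) 6 coils; (b) NO, τ_max = 764 MPa

N_a = Gd⁴/(8D³k) = (76.7×10³)(6.2⁴)/(8·47.0³·23) = 5.933 → N_a = 6
Actual rate k = Gd⁴/(8D³·6) = 22.742 N/mm
Working load F = kδ = 22.742·56 = 1273.5 N
C = 47.0/6.2 = 7.5806; K_W = (4C−1)/(4C−4)+0.615/C = 1.1951
τ_max = K_W·8FD/(πd³) = 1.1951·639.56 = 764.33 MPa
τ_max > 620 MPa → exceeds allowable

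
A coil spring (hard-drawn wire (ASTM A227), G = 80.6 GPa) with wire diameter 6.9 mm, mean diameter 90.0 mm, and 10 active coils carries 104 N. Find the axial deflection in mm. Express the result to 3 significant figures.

k = Gd⁴/(8D³N_a) = (80.6×10³)(6.9⁴)/(8·90.0³·10) = 3.1327 N/mm
δ = F/k = 104 / 3.1327 = 33.199 mm

33.2 mm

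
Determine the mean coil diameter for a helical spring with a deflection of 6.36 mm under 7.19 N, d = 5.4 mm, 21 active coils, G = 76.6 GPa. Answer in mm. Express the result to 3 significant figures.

Required rate k = F/δ = 7.19/6.36 = 1.1305 N/mm
D = (Gd⁴/(8N_a·k))^(1/3) = (76.6×10³·5.4⁴/(8·21·1.1305))^(1/3)
  = (342944)^(1/3) = 69.9962 mm

70.0 mm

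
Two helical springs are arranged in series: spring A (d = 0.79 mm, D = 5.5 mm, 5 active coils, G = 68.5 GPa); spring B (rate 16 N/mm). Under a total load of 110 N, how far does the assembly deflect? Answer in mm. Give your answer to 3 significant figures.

k_A = Gd⁴/(8D³N_a) = (68.5×10³)(0.79⁴)/(8·5.5³·5) = 4.0091 N/mm
Series: 1/k_eq = 1/4.0091 + 1/16 = 0.31193; k_eq = 3.2058 N/mm
δ = F/k_eq = 110/3.2058 = 34.312 mm

34.3 mm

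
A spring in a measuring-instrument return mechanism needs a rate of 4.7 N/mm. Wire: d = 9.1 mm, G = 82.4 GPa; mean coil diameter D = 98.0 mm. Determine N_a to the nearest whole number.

16

N_a = Gd⁴/(8D³k) = (82.4×10³ × 9.1⁴)/(8 × 98.0³ × 4.7)
    = 5.65058e+08 / 3.53888e+07 = 15.97 → 16 coils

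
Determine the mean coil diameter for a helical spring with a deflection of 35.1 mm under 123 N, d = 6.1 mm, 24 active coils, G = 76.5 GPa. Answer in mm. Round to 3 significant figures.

54.0 mm

Required rate k = F/δ = 123/35.1 = 3.5043 N/mm
D = (Gd⁴/(8N_a·k))^(1/3) = (76.5×10³·6.1⁴/(8·24·3.5043))^(1/3)
  = (157428)^(1/3) = 53.9959 mm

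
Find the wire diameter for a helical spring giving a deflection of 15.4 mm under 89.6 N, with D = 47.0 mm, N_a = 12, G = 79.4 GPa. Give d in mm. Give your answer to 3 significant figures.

5.20 mm

Required rate k = F/δ = 89.6/15.4 = 5.8182 N/mm
d = (8D³N_a·k / G)^(1/4) = (8·47.0³·12·5.8182 / (79.4×10³))^0.25
  = (730.35)^0.25 = 5.1986 mm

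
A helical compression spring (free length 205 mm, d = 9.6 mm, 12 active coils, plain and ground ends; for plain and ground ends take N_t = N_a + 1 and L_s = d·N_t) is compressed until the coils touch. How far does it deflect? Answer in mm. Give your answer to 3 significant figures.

80.2 mm

N_t = 13; L_s = 9.6·13 = 124.8 mm
δ_solid = L₀ − L_s = 205 − 124.8 = 80.2 mm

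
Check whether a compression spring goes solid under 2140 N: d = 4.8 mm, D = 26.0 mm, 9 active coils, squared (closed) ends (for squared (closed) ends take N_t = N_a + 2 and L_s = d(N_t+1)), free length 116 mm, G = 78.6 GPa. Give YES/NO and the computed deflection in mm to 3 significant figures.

k = Gd⁴/(8D³N_a) = (78.6×10³)(4.8⁴)/(8·26.0³·9) = 32.971 N/mm
N_t = 11; L_s = 4.8·12 = 57.6 mm; δ_solid = L₀ − L_s = 116 − 57.6 = 58.4 mm
δ = F/k = 2140/32.971 = 64.905 mm
δ ≥ δ_solid → spring goes solid

YES, δ = 64.9 mm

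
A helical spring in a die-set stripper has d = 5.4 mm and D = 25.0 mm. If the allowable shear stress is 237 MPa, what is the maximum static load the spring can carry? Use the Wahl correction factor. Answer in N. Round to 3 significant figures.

C = D/d = 25.0/5.4 = 4.6296
K_W = (4C−1)/(4C−4) + 0.615/C = 17.519/14.519 + 0.1328 = 1.3395
τ_max = K·8FD/(πd³) → F_max = τ_allow·πd³/(8DK)
F_max = 237·π·5.4³/(8·25.0·1.3395) = 1.1724e+05/267.89 = 437.64 N

438 N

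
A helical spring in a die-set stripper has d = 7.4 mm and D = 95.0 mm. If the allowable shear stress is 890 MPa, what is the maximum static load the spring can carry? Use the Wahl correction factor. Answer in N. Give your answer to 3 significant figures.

1340 N

C = D/d = 95.0/7.4 = 12.8378
K_W = (4C−1)/(4C−4) + 0.615/C = 50.351/47.351 + 0.0479 = 1.1113
τ_max = K·8FD/(πd³) → F_max = τ_allow·πd³/(8DK)
F_max = 890·π·7.4³/(8·95.0·1.1113) = 1.133e+06/844.56 = 1341.5 N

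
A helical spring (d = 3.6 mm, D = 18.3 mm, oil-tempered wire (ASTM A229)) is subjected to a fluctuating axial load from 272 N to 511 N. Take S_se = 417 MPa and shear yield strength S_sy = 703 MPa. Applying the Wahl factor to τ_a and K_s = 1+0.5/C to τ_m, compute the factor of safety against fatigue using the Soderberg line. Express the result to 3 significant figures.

C = D/d = 18.3/3.6 = 5.0833; K_W = (4C−1)/(4C−4)+0.615/C = 1.3047; K_s = 1+0.5/C = 1.0984
F_a = (F_max−F_min)/2 = 119.5 N; F_m = (F_max+F_min)/2 = 391.5 N
τ_a = K_W·8F_aD/(πd³) = 1.3047 × 119.36 = 155.72 MPa
τ_m = K_s·8F_mD/(πd³) = 1.0984 × 391.03 = 429.5 MPa
Soderberg: 1/n_f = τ_a/S_se + τ_m/S_sy = 155.72/417 + 429.5/703 = 0.37343 + 0.61095 = 0.98438
n_f = 1/0.98438 = 1.016

1.02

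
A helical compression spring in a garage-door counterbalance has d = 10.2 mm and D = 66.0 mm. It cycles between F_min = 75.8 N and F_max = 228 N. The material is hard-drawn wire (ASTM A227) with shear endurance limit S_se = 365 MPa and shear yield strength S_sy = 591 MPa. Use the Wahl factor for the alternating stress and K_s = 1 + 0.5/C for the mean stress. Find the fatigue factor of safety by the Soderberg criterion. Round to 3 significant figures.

C = D/d = 66.0/10.2 = 6.4706; K_W = (4C−1)/(4C−4)+0.615/C = 1.2321; K_s = 1+0.5/C = 1.0773
F_a = (F_max−F_min)/2 = 76.1 N; F_m = (F_max+F_min)/2 = 151.9 N
τ_a = K_W·8F_aD/(πd³) = 1.2321 × 12.052 = 14.85 MPa
τ_m = K_s·8F_mD/(πd³) = 1.0773 × 24.057 = 25.916 MPa
Soderberg: 1/n_f = τ_a/S_se + τ_m/S_sy = 14.85/365 + 25.916/591 = 0.04069 + 0.04385 = 0.084536
n_f = 1/0.084536 = 11.83

11.8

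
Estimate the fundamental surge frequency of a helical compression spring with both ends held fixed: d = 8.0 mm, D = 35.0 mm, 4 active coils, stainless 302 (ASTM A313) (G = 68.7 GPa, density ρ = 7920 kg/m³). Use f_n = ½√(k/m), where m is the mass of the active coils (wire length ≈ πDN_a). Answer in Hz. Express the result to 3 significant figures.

541 Hz

k = Gd⁴/(8D³N_a) = (68.7×10³)(8.0⁴)/(8·35.0³·4) = 205.1 N/mm = 2.051e+05 N/m
Wire length L = πDN_a = π·35.0·4 = 439.82 mm
m = ρ·(πd²/4)·L = 7920 × 50.265×10⁻⁶ m² × 0.43982 m = 0.17509 kg
f_n = ½√(k/m) = 0.5·√(2.051e+05/0.17509) = 0.5·√(1.1714e+06) = 541.15 Hz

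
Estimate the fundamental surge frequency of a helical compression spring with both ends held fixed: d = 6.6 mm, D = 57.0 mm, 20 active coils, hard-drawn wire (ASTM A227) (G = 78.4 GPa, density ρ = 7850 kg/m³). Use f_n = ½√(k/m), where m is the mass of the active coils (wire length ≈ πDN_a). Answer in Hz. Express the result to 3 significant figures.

36.1 Hz

k = Gd⁴/(8D³N_a) = (78.4×10³)(6.6⁴)/(8·57.0³·20) = 5.0205 N/mm = 5020.5 N/m
Wire length L = πDN_a = π·57.0·20 = 3581.4 mm
m = ρ·(πd²/4)·L = 7850 × 34.212×10⁻⁶ m² × 3.5814 m = 0.96184 kg
f_n = ½√(k/m) = 0.5·√(5020.5/0.96184) = 0.5·√(5219.7) = 36.124 Hz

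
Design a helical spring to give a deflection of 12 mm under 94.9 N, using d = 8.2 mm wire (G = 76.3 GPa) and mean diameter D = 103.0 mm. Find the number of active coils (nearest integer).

Required rate k = F/δ = 94.9/12 = 7.9083 N/mm
N_a = Gd⁴/(8D³k) = (76.3×10³ × 8.2⁴)/(8 × 103.0³ × 7.9083)
    = 3.44969e+08 / 6.91332e+07 = 4.99 → 5 coils

5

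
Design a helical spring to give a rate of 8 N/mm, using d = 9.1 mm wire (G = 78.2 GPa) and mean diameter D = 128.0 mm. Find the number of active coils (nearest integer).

N_a = Gd⁴/(8D³k) = (78.2×10³ × 9.1⁴)/(8 × 128.0³ × 8)
    = 5.36256e+08 / 1.34218e+08 = 3.995 → 4 coils

4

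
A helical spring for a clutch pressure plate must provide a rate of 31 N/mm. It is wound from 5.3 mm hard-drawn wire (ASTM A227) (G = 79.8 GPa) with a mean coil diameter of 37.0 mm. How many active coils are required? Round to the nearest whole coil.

N_a = Gd⁴/(8D³k) = (79.8×10³ × 5.3⁴)/(8 × 37.0³ × 31)
    = 6.2966e+07 / 1.25619e+07 = 5.012 → 5 coils

5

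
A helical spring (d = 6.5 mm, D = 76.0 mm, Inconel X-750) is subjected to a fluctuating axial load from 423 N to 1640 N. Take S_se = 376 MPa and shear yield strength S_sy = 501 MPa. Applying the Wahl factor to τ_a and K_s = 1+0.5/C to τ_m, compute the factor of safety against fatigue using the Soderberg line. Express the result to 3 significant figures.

0.358

C = D/d = 76.0/6.5 = 11.6923; K_W = (4C−1)/(4C−4)+0.615/C = 1.1227; K_s = 1+0.5/C = 1.0428
F_a = (F_max−F_min)/2 = 608.5 N; F_m = (F_max+F_min)/2 = 1031.5 N
τ_a = K_W·8F_aD/(πd³) = 1.1227 × 428.82 = 481.45 MPa
τ_m = K_s·8F_mD/(πd³) = 1.0428 × 726.91 = 758 MPa
Soderberg: 1/n_f = τ_a/S_se + τ_m/S_sy = 481.45/376 + 758/501 = 1.28046 + 1.51297 = 2.7934
n_f = 1/2.7934 = 0.358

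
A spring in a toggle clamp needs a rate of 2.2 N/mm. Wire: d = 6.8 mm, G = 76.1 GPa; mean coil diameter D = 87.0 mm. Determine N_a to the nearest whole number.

14

N_a = Gd⁴/(8D³k) = (76.1×10³ × 6.8⁴)/(8 × 87.0³ × 2.2)
    = 1.62712e+08 / 1.15897e+07 = 14.04 → 14 coils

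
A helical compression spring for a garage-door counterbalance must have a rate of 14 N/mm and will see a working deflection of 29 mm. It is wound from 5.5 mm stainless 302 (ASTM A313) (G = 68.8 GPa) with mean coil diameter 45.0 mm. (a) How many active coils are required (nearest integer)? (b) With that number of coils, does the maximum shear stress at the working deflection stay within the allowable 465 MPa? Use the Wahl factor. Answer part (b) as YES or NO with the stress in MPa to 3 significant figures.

(a) 6 coils; (b) YES, τ_max = 339 MPa

N_a = Gd⁴/(8D³k) = (68.8×10³)(5.5⁴)/(8·45.0³·14) = 6.169 → N_a = 6
Actual rate k = Gd⁴/(8D³·6) = 14.393 N/mm
Working load F = kδ = 14.393·29 = 417.41 N
C = 45.0/5.5 = 8.1818; K_W = (4C−1)/(4C−4)+0.615/C = 1.1796
τ_max = K_W·8FD/(πd³) = 1.1796·287.49 = 339.12 MPa
τ_max ≤ 465 MPa → acceptable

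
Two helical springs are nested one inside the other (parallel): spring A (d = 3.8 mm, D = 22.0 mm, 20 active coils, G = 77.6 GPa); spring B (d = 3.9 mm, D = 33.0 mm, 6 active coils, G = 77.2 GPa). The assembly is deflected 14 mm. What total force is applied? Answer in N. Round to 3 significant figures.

k_A = Gd⁴/(8D³N_a) = (77.6×10³)(3.8⁴)/(8·22.0³·20) = 9.4975 N/mm
k_B = Gd⁴/(8D³N_a) = (77.2×10³)(3.9⁴)/(8·33.0³·6) = 10.354 N/mm
Parallel: k_eq = 9.4975 + 10.354 = 19.851 N/mm
F = k_eq·δ = 19.851·14 = 277.92 N

278 N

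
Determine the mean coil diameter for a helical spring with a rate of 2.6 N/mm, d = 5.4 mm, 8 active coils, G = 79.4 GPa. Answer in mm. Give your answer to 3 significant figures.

74.0 mm

D = (Gd⁴/(8N_a·k))^(1/3) = (79.4×10³·5.4⁴/(8·8·2.6))^(1/3)
  = (405735)^(1/3) = 74.0311 mm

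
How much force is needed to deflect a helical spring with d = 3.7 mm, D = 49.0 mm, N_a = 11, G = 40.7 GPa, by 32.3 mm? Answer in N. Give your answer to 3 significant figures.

23.8 N

k = Gd⁴/(8D³N_a) = (40.7×10³)(3.7⁴)/(8·49.0³·11) = 0.73677 N/mm
F = k·δ = 0.73677 × 32.3 = 23.798 N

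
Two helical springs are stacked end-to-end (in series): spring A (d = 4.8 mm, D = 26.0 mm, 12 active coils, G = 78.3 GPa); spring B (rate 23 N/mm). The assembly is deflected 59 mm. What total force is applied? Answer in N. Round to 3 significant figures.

k_A = Gd⁴/(8D³N_a) = (78.3×10³)(4.8⁴)/(8·26.0³·12) = 24.634 N/mm
Series: 1/k_eq = 1/24.634 + 1/23 = 0.084073; k_eq = 11.894 N/mm
F = k_eq·δ = 11.894·59 = 701.78 N

702 N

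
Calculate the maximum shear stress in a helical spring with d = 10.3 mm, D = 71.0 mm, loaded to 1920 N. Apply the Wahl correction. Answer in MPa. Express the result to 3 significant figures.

Spring index C = D/d = 71.0/10.3 = 6.8932
K_W = (4C−1)/(4C−4) + 0.615/C = 26.573/23.573 + 0.0892 = 1.2165
τ₀ = 8FD/(πd³) = 8·1920·71.0/(π·10.3³) = 1.09056e+06/3432.9 = 317.68 MPa
τ_max = K·τ₀ = 1.2165 × 317.68 = 386.45 MPa

386 MPa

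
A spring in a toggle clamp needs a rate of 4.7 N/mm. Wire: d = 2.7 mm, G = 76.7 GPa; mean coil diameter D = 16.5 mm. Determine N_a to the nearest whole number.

24

N_a = Gd⁴/(8D³k) = (76.7×10³ × 2.7⁴)/(8 × 16.5³ × 4.7)
    = 4.07615e+06 / 168904 = 24.13 → 24 coils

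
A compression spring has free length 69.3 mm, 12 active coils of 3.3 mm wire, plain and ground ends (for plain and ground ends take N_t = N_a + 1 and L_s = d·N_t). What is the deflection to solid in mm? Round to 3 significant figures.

26.4 mm

N_t = 13; L_s = 3.3·13 = 42.9 mm
δ_solid = L₀ − L_s = 69.3 − 42.9 = 26.4 mm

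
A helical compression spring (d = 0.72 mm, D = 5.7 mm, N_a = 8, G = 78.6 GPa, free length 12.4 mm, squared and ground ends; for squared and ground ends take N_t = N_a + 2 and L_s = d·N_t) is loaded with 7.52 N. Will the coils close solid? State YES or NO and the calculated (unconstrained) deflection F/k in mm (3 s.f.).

k = Gd⁴/(8D³N_a) = (78.6×10³)(0.72⁴)/(8·5.7³·8) = 1.7822 N/mm
N_t = 10; L_s = 0.72·10 = 7.2 mm; δ_solid = L₀ − L_s = 12.4 − 7.2 = 5.2 mm
δ = F/k = 7.52/1.7822 = 4.2196 mm
δ < δ_solid → spring does not go solid

NO, δ = 4.22 mm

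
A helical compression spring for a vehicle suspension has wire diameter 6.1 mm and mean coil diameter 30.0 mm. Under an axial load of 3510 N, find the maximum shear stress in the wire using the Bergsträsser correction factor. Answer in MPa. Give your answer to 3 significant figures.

1540 MPa

Spring index C = D/d = 30.0/6.1 = 4.9180
K_B = (4C+2)/(4C−3) = 21.672/16.672 = 1.2999
τ₀ = 8FD/(πd³) = 8·3510·30.0/(π·6.1³) = 842400/713.08 = 1181.4 MPa
τ_max = K·τ₀ = 1.2999 × 1181.4 = 1535.6 MPa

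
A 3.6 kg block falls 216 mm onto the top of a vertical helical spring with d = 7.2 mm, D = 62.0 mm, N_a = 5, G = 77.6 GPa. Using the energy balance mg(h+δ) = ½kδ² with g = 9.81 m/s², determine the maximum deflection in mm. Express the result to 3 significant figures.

k = Gd⁴/(8D³N_a) = (77.6×10³)(7.2⁴)/(8·62.0³·5) = 21.875 N/mm
W = mg = 3.6 × 9.81 = 35.316 N
½kδ² − Wδ − Wh = 0 → δ = (W + √(W² + 2kWh))/k
δ = (35.316 + √(1247.2 + 333743))/21.875 = (35.316 + 578.78)/21.875 = 28.073 mm

28.1 mm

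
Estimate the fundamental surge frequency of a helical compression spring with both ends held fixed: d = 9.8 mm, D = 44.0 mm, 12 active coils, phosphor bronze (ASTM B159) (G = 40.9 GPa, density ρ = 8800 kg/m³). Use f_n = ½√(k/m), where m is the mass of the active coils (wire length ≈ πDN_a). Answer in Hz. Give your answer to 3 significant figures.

102 Hz

k = Gd⁴/(8D³N_a) = (40.9×10³)(9.8⁴)/(8·44.0³·12) = 46.132 N/mm = 46132 N/m
Wire length L = πDN_a = π·44.0·12 = 1658.8 mm
m = ρ·(πd²/4)·L = 8800 × 75.43×10⁻⁶ m² × 1.6588 m = 1.1011 kg
f_n = ½√(k/m) = 0.5·√(46132/1.1011) = 0.5·√(41898) = 102.34 Hz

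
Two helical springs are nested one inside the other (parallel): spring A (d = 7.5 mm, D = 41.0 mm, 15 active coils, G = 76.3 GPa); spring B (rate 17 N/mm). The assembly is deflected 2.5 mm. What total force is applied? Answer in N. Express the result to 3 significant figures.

115 N

k_A = Gd⁴/(8D³N_a) = (76.3×10³)(7.5⁴)/(8·41.0³·15) = 29.19 N/mm
Parallel: k_eq = 29.19 + 17 = 46.19 N/mm
F = k_eq·δ = 46.19·2.5 = 115.48 N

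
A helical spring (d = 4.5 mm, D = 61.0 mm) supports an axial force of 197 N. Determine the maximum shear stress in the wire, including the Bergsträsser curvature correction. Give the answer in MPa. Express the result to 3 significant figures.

Spring index C = D/d = 61.0/4.5 = 13.5556
K_B = (4C+2)/(4C−3) = 56.222/51.222 = 1.0976
τ₀ = 8FD/(πd³) = 8·197·61.0/(π·4.5³) = 96136/286.28 = 335.81 MPa
τ_max = K·τ₀ = 1.0976 × 335.81 = 368.59 MPa

369 MPa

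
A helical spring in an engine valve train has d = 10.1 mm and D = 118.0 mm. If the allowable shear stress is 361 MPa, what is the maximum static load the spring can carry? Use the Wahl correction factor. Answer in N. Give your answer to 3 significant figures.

C = D/d = 118.0/10.1 = 11.6832
K_W = (4C−1)/(4C−4) + 0.615/C = 45.733/42.733 + 0.0526 = 1.1228
τ_max = K·8FD/(πd³) → F_max = τ_allow·πd³/(8DK)
F_max = 361·π·10.1³/(8·118.0·1.1228) = 1.1685e+06/1060 = 1102.4 N

1100 N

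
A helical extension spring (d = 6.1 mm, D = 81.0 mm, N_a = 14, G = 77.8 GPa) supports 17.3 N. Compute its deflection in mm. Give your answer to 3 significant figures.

k = Gd⁴/(8D³N_a) = (77.8×10³)(6.1⁴)/(8·81.0³·14) = 1.8098 N/mm
δ = F/k = 17.3 / 1.8098 = 9.5592 mm

9.56 mm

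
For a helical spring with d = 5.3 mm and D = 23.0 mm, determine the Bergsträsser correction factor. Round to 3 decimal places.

1.348

C = D/d = 23.0/5.3 = 4.3396
K_B = (4C+2)/(4C−3) = 19.358/14.358 = 1.3482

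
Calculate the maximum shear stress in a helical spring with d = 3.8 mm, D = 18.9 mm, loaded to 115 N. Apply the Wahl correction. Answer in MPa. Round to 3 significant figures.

Spring index C = D/d = 18.9/3.8 = 4.9737
K_W = (4C−1)/(4C−4) + 0.615/C = 18.895/15.895 + 0.1237 = 1.3124
τ₀ = 8FD/(πd³) = 8·115·18.9/(π·3.8³) = 17388/172.39 = 100.87 MPa
τ_max = K·τ₀ = 1.3124 × 100.87 = 132.38 MPa

132 MPa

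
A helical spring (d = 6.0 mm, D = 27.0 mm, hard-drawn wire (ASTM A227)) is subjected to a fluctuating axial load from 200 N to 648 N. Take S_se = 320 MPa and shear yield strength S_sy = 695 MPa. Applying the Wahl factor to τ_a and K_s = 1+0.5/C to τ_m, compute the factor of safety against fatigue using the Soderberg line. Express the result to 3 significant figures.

C = D/d = 27.0/6.0 = 4.5000; K_W = (4C−1)/(4C−4)+0.615/C = 1.3510; K_s = 1+0.5/C = 1.1111
F_a = (F_max−F_min)/2 = 224 N; F_m = (F_max+F_min)/2 = 424 N
τ_a = K_W·8F_aD/(πd³) = 1.3510 × 71.301 = 96.325 MPa
τ_m = K_s·8F_mD/(πd³) = 1.1111 × 134.96 = 149.96 MPa
Soderberg: 1/n_f = τ_a/S_se + τ_m/S_sy = 96.325/320 + 149.96/695 = 0.30102 + 0.21577 = 0.51678
n_f = 1/0.51678 = 1.935

1.94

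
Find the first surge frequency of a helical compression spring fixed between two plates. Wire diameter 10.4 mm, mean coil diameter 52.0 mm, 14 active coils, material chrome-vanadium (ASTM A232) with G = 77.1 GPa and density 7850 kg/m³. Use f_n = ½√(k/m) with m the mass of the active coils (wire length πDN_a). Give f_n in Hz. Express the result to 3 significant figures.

96.9 Hz

k = Gd⁴/(8D³N_a) = (77.1×10³)(10.4⁴)/(8·52.0³·14) = 57.274 N/mm = 57274 N/m
Wire length L = πDN_a = π·52.0·14 = 2287.1 mm
m = ρ·(πd²/4)·L = 7850 × 84.949×10⁻⁶ m² × 2.2871 m = 1.5251 kg
f_n = ½√(k/m) = 0.5·√(57274/1.5251) = 0.5·√(37554) = 96.894 Hz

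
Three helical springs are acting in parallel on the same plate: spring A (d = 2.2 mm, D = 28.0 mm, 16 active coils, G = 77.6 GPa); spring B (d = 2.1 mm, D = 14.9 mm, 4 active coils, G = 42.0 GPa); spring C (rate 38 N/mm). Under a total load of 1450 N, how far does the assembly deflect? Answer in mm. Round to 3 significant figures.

31.3 mm

k_A = Gd⁴/(8D³N_a) = (77.6×10³)(2.2⁴)/(8·28.0³·16) = 0.64695 N/mm
k_B = Gd⁴/(8D³N_a) = (42.0×10³)(2.1⁴)/(8·14.9³·4) = 7.7165 N/mm
Parallel: k_eq = 0.64695 + 7.7165 + 38 = 46.363 N/mm
δ = F/k_eq = 1450/46.363 = 31.275 mm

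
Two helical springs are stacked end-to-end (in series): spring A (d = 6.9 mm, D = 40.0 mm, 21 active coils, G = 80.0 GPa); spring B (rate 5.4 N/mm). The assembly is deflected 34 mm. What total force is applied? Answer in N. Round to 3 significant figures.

k_A = Gd⁴/(8D³N_a) = (80.0×10³)(6.9⁴)/(8·40.0³·21) = 16.865 N/mm
Series: 1/k_eq = 1/16.865 + 1/5.4 = 0.24448; k_eq = 4.0903 N/mm
F = k_eq·δ = 4.0903·34 = 139.07 N

139 N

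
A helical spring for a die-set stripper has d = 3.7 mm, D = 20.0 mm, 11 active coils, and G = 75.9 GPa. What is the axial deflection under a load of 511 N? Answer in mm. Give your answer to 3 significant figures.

25.3 mm

k = Gd⁴/(8D³N_a) = (75.9×10³)(3.7⁴)/(8·20.0³·11) = 20.206 N/mm
δ = F/k = 511 / 20.206 = 25.29 mm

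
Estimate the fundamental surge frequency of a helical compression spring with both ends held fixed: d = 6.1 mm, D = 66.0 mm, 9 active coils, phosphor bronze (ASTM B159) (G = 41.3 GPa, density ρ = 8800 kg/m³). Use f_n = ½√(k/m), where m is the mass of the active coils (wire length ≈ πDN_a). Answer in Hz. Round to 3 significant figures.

37.9 Hz

k = Gd⁴/(8D³N_a) = (41.3×10³)(6.1⁴)/(8·66.0³·9) = 2.7625 N/mm = 2762.5 N/m
Wire length L = πDN_a = π·66.0·9 = 1866.1 mm
m = ρ·(πd²/4)·L = 8800 × 29.225×10⁻⁶ m² × 1.8661 m = 0.47992 kg
f_n = ½√(k/m) = 0.5·√(2762.5/0.47992) = 0.5·√(5756.2) = 37.935 Hz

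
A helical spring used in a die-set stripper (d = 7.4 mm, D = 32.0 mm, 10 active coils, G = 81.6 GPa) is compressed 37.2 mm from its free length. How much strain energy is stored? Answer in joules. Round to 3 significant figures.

64.6 J

k = Gd⁴/(8D³N_a) = (81.6×10³)(7.4⁴)/(8·32.0³·10) = 93.342 N/mm
U = ½kδ² = 0.5 × 93.342 × 37.2² = 64585 N·mm = 64.585 J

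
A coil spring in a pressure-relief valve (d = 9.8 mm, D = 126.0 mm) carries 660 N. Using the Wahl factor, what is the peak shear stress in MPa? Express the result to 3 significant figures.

Spring index C = D/d = 126.0/9.8 = 12.8571
K_W = (4C−1)/(4C−4) + 0.615/C = 50.429/47.429 + 0.0478 = 1.1111
τ₀ = 8FD/(πd³) = 8·660·126.0/(π·9.8³) = 665280/2956.8 = 225 MPa
τ_max = K·τ₀ = 1.1111 × 225 = 249.99 MPa

250 MPa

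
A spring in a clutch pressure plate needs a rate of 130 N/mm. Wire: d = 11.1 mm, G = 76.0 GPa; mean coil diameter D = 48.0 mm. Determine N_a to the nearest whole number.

10

N_a = Gd⁴/(8D³k) = (76.0×10³ × 11.1⁴)/(8 × 48.0³ × 130)
    = 1.15373e+09 / 1.15016e+08 = 10.03 → 10 coils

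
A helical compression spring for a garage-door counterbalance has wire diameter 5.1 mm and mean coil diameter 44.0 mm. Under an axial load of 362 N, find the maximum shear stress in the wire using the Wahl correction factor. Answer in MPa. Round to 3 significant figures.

Spring index C = D/d = 44.0/5.1 = 8.6275
K_W = (4C−1)/(4C−4) + 0.615/C = 33.510/30.510 + 0.0713 = 1.1696
τ₀ = 8FD/(πd³) = 8·362·44.0/(π·5.1³) = 127424/416.74 = 305.77 MPa
τ_max = K·τ₀ = 1.1696 × 305.77 = 357.63 MPa

358 MPa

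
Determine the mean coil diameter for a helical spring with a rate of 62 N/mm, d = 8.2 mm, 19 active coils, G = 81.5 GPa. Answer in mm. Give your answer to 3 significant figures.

33.9 mm

D = (Gd⁴/(8N_a·k))^(1/3) = (81.5×10³·8.2⁴/(8·19·62))^(1/3)
  = (39100.1)^(1/3) = 33.9411 mm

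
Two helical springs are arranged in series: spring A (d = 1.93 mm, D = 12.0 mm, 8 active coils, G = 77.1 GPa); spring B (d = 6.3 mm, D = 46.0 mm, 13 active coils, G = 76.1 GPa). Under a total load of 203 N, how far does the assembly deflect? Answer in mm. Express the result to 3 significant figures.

k_A = Gd⁴/(8D³N_a) = (77.1×10³)(1.93⁴)/(8·12.0³·8) = 9.673 N/mm
k_B = Gd⁴/(8D³N_a) = (76.1×10³)(6.3⁴)/(8·46.0³·13) = 11.842 N/mm
Series: 1/k_eq = 1/9.673 + 1/11.842 = 0.18782; k_eq = 5.3242 N/mm
δ = F/k_eq = 203/5.3242 = 38.128 mm

38.1 mm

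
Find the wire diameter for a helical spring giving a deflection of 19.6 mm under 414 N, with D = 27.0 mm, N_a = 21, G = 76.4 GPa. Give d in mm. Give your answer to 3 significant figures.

5.50 mm

Required rate k = F/δ = 414/19.6 = 21.122 N/mm
d = (8D³N_a·k / G)^(1/4) = (8·27.0³·21·21.122 / (76.4×10³))^0.25
  = (914.22)^0.25 = 5.4987 mm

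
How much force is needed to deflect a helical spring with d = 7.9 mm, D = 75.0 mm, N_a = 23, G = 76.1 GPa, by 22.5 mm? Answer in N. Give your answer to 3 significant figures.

k = Gd⁴/(8D³N_a) = (76.1×10³)(7.9⁴)/(8·75.0³·23) = 3.8185 N/mm
F = k·δ = 3.8185 × 22.5 = 85.916 N

85.9 N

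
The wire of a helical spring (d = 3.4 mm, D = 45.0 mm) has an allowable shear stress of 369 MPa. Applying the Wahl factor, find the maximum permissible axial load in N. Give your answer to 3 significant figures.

114 N

C = D/d = 45.0/3.4 = 13.2353
K_W = (4C−1)/(4C−4) + 0.615/C = 51.941/48.941 + 0.0465 = 1.1078
τ_max = K·8FD/(πd³) → F_max = τ_allow·πd³/(8DK)
F_max = 369·π·3.4³/(8·45.0·1.1078) = 45563/398.8 = 114.25 N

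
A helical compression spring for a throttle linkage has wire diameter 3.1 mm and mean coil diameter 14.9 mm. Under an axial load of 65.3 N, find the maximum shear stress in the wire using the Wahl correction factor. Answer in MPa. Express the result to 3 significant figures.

110 MPa

Spring index C = D/d = 14.9/3.1 = 4.8065
K_W = (4C−1)/(4C−4) + 0.615/C = 18.226/15.226 + 0.1280 = 1.3250
τ₀ = 8FD/(πd³) = 8·65.3·14.9/(π·3.1³) = 7783.76/93.591 = 83.168 MPa
τ_max = K·τ₀ = 1.3250 × 83.168 = 110.2 MPa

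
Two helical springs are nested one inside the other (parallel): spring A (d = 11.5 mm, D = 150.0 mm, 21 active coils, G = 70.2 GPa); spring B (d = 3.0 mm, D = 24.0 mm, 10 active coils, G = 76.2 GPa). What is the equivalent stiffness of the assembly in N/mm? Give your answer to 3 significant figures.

7.75 N/mm

k_A = Gd⁴/(8D³N_a) = (70.2×10³)(11.5⁴)/(8·150.0³·21) = 2.1654 N/mm
k_B = Gd⁴/(8D³N_a) = (76.2×10³)(3.0⁴)/(8·24.0³·10) = 5.5811 N/mm
Parallel: k_eq = 2.1654 + 5.5811 = 7.7465 N/mm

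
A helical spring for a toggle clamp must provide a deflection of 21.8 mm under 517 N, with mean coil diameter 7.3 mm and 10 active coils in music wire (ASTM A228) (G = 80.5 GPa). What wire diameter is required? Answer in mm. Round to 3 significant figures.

Required rate k = F/δ = 517/21.8 = 23.716 N/mm
d = (8D³N_a·k / G)^(1/4) = (8·7.3³·10·23.716 / (80.5×10³))^0.25
  = (9.1685)^0.25 = 1.7401 mm

1.74 mm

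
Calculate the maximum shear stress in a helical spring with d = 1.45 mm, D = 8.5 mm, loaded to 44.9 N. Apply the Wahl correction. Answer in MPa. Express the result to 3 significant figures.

401 MPa

Spring index C = D/d = 8.5/1.45 = 5.8621
K_W = (4C−1)/(4C−4) + 0.615/C = 22.448/19.448 + 0.1049 = 1.2592
τ₀ = 8FD/(πd³) = 8·44.9·8.5/(π·1.45³) = 3053.2/9.5775 = 318.79 MPa
τ_max = K·τ₀ = 1.2592 × 318.79 = 401.41 MPa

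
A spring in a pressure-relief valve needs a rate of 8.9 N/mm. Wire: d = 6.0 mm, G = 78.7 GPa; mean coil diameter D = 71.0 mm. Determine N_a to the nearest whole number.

N_a = Gd⁴/(8D³k) = (78.7×10³ × 6.0⁴)/(8 × 71.0³ × 8.9)
    = 1.01995e+08 / 2.54833e+07 = 4.002 → 4 coils

4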